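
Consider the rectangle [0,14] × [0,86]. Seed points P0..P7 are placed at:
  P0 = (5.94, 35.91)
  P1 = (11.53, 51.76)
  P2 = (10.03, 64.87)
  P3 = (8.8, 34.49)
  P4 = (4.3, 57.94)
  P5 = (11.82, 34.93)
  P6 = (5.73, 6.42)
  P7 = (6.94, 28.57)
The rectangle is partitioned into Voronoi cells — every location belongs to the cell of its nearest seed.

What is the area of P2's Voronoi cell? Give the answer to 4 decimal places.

1. box [0,14]×[0,86]: [(0, 0) (14, 0) (14, 86) (0, 86)]
2. ⊥bis P2·P0 via (7.985,50.39): [(0, 51.5177) (14, 49.5405) (14, 86) (0, 86)]  |A|=496.5924
3. ⊥bis P2·P1 via (10.78,58.315): [(0, 57.0816) (14, 58.6834) (14, 86) (0, 86)]  |A|=393.6449
4. ⊥bis P2·P3 via (9.415,49.68): [(0, 57.0816) (14, 58.6834) (14, 86) (0, 86)]  |A|=393.6449
5. ⊥bis P2·P4 via (7.165,61.405): [(0, 67.3293) (10.8873, 58.3273) (14, 58.6834) (14, 86) (0, 86)]  |A|=337.8601
6. ⊥bis P2·P5 via (10.925,49.9): [(0, 67.3293) (10.8873, 58.3273) (14, 58.6834) (14, 86) (0, 86)]  |A|=337.8601
7. ⊥bis P2·P6 via (7.88,35.645): [(0, 67.3293) (10.8873, 58.3273) (14, 58.6834) (14, 86) (0, 86)]  |A|=337.8601
8. ⊥bis P2·P7 via (8.485,46.72): [(0, 67.3293) (10.8873, 58.3273) (14, 58.6834) (14, 86) (0, 86)]  |A|=337.8601
9. canonical 5-gon: [(0, 67.3293) (10.8873, 58.3273) (14, 58.6834) (14, 86) (0, 86)]
10. shoelace: 337.8601

Area of P2's cell: 337.8601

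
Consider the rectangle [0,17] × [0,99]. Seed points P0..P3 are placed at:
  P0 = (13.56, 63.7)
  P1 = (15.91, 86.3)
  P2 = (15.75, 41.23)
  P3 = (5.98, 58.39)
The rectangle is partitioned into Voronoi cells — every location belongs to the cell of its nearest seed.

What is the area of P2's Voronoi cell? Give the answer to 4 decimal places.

1. box [0,17]×[0,99]: [(0, 0) (17, 0) (17, 99) (0, 99)]
2. ⊥bis P2·P0 via (14.655,52.465): [(0, 51.0367) (0, 0) (17, 0) (17, 52.6936)]  |A|=881.7069
3. ⊥bis P2·P1 via (15.83,63.765): [(0, 51.0367) (0, 0) (17, 0) (17, 52.6936)]  |A|=881.7069
4. ⊥bis P2·P3 via (10.865,49.81): [(15.7086, 52.5677) (0, 43.624) (0, 0) (17, 0) (17, 52.6936)]  |A|=823.4859
5. canonical 5-gon: [(15.7086, 52.5677) (0, 43.624) (0, 0) (17, 0) (17, 52.6936)]
6. shoelace: 823.4859

Area of P2's cell: 823.4859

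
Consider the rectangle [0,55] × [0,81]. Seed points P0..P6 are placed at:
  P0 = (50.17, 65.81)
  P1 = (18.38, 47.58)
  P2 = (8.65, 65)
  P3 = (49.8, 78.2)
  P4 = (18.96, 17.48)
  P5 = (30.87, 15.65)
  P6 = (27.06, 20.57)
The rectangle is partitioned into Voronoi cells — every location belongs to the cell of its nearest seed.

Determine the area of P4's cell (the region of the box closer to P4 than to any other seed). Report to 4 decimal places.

1. box [0,55]×[0,81]: [(0, 0) (55, 0) (55, 81) (0, 81)]
2. ⊥bis P4·P0 via (34.565,41.645): [(0, 63.966) (0, 0) (55, 0) (55, 28.4487)]  |A|=2541.4046
3. ⊥bis P4·P1 via (18.67,32.53): [(47.8104, 33.0915) (0, 32.1702) (0, 0) (55, 0) (55, 28.4487)]  |A|=1781.3202
4. ⊥bis P4·P2 via (13.805,41.24): [(47.8104, 33.0915) (0, 32.1702) (0, 0) (55, 0) (55, 28.4487)]  |A|=1781.3202
5. ⊥bis P4·P3 via (34.38,47.84): [(47.8104, 33.0915) (0, 32.1702) (0, 0) (55, 0) (55, 28.4487)]  |A|=1781.3202
6. ⊥bis P4·P5 via (24.915,16.565): [(27.3939, 32.6981) (0, 32.1702) (0, 0) (22.3697, 0)]  |A|=806.3582
7. ⊥bis P4·P6 via (23.01,19.025): [(24.6375, 14.7588) (17.864, 32.5145) (0, 32.1702) (0, 0) (22.3697, 0)]  |A|=721.1317
8. canonical 5-gon: [(24.6375, 14.7588) (17.864, 32.5145) (0, 32.1702) (0, 0) (22.3697, 0)]
9. shoelace: 721.1317

Area of P4's cell: 721.1317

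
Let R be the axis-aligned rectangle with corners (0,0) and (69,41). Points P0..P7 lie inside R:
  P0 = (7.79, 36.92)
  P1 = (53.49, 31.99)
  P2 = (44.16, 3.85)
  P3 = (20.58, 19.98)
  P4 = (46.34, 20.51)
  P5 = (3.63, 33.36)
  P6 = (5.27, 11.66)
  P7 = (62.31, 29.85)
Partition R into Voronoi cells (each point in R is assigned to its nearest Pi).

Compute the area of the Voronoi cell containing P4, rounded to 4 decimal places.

Area of P4's cell: 432.8870

1. box [0,69]×[0,41]: [(0, 0) (69, 0) (69, 41) (0, 41)]
2. ⊥bis P4·P0 via (27.065,28.715): [(14.8416, 0) (69, 0) (69, 41) (32.2945, 41)]  |A|=1862.7107
3. ⊥bis P4·P1 via (49.915,26.25): [(31.0241, 38.0157) (14.8416, 0) (69, 0) (69, 14.3634)]  |A|=1302.1664
4. ⊥bis P4·P2 via (45.25,12.18): [(31.0241, 38.0157) (21.3572, 15.3064) (69, 9.0723) (69, 14.3634)]  |A|=671.5667
5. ⊥bis P4·P3 via (33.46,20.245): [(33.1213, 36.7095) (33.5946, 13.7051) (69, 9.0723) (69, 14.3634)]  |A|=501.0642
6. ⊥bis P4·P5 via (24.985,26.935): [(33.1213, 36.7095) (33.5946, 13.7051) (69, 9.0723) (69, 14.3634)]  |A|=501.0642
7. ⊥bis P4·P6 via (25.805,16.085): [(33.1213, 36.7095) (33.5946, 13.7051) (69, 9.0723) (69, 14.3634)]  |A|=501.0642
8. ⊥bis P4·P7 via (54.325,25.18): [(55.8674, 22.5427) (33.1213, 36.7095) (33.5946, 13.7051) (63.3101, 9.8168)]  |A|=432.887
9. canonical 4-gon: [(55.8674, 22.5427) (33.1213, 36.7095) (33.5946, 13.7051) (63.3101, 9.8168)]
10. shoelace: 432.887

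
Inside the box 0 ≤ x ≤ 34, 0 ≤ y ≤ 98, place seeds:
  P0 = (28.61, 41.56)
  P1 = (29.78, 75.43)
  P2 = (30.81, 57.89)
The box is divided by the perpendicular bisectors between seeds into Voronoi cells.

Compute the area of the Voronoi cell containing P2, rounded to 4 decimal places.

Area of P2's cell: 491.0270

1. box [0,34]×[0,98]: [(0, 0) (34, 0) (34, 98) (0, 98)]
2. ⊥bis P2·P0 via (29.71,49.725): [(0, 53.7276) (34, 49.147) (34, 98) (0, 98)]  |A|=1583.1315
3. ⊥bis P2·P1 via (30.295,66.66): [(0, 64.881) (0, 53.7276) (34, 49.147) (34, 66.8776)]  |A|=491.027
4. canonical 4-gon: [(0, 64.881) (0, 53.7276) (34, 49.147) (34, 66.8776)]
5. shoelace: 491.027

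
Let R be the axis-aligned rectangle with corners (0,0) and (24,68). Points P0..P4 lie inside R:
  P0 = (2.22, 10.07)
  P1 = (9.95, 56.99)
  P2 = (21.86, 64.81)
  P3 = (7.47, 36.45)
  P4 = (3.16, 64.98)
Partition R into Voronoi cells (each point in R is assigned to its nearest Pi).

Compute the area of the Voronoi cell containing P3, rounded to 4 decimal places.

1. box [0,24]×[0,68]: [(0, 0) (24, 0) (24, 68) (0, 68)]
2. ⊥bis P3·P0 via (4.845,23.26): [(0, 24.2242) (24, 19.4479) (24, 68) (0, 68)]  |A|=1107.9348
3. ⊥bis P3·P1 via (8.71,46.72): [(0, 47.7716) (0, 24.2242) (24, 19.4479) (24, 44.8739)]  |A|=587.6811
4. ⊥bis P3·P2 via (14.665,50.63): [(0, 47.7716) (0, 24.2242) (24, 19.4479) (24, 44.8739)]  |A|=587.6811
5. ⊥bis P3·P4 via (5.315,50.715): [(0, 47.7716) (0, 24.2242) (24, 19.4479) (24, 44.8739)]  |A|=587.6811
6. canonical 4-gon: [(0, 47.7716) (0, 24.2242) (24, 19.4479) (24, 44.8739)]
7. shoelace: 587.6811

Area of P3's cell: 587.6811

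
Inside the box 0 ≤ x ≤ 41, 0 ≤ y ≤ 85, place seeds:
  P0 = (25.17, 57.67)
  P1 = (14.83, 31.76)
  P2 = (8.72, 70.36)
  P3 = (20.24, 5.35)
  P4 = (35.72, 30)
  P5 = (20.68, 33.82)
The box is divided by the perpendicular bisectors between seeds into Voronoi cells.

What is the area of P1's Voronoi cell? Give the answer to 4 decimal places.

Area of P1's cell: 563.1696

1. box [0,41]×[0,85]: [(0, 0) (41, 0) (41, 85) (0, 85)]
2. ⊥bis P1·P0 via (20,44.715): [(0, 52.6965) (0, 0) (41, 0) (41, 36.3345)]  |A|=1825.134
3. ⊥bis P1·P2 via (11.775,51.06): [(6.2802, 50.1902) (0, 49.1961) (0, 0) (41, 0) (41, 36.3345)]  |A|=1814.1426
4. ⊥bis P1·P3 via (17.535,18.555): [(6.2802, 50.1902) (0, 49.1961) (0, 14.963) (41, 23.3617) (41, 36.3345)]  |A|=1028.4854
5. ⊥bis P1·P4 via (25.275,30.88): [(26.2311, 42.2283) (6.2802, 50.1902) (0, 49.1961) (0, 14.963) (24.3543, 19.9519)]  |A|=750.4855
6. ⊥bis P1·P5 via (17.755,32.79): [(12.5021, 47.7072) (6.2802, 50.1902) (0, 49.1961) (0, 14.963) (22.4156, 19.5548)]  |A|=563.1696
7. canonical 5-gon: [(12.5021, 47.7072) (6.2802, 50.1902) (0, 49.1961) (0, 14.963) (22.4156, 19.5548)]
8. shoelace: 563.1696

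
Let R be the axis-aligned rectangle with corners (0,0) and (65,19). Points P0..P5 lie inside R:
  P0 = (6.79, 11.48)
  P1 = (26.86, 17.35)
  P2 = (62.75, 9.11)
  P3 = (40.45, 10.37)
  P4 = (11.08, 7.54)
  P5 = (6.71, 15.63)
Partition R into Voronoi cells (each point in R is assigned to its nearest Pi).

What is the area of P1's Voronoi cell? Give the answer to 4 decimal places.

Area of P1's cell: 199.0762

1. box [0,65]×[0,19]: [(0, 0) (65, 0) (65, 19) (0, 19)]
2. ⊥bis P1·P0 via (16.825,14.415): [(21.041, 0) (65, 0) (65, 19) (15.484, 19)]  |A|=888.0121
3. ⊥bis P1·P2 via (44.805,13.23): [(21.041, 0) (41.7675, 0) (46.1297, 19) (15.484, 19)]  |A|=488.036
4. ⊥bis P1·P3 via (33.655,13.86): [(21.041, 0) (26.5363, 0) (36.295, 19) (15.484, 19)]  |A|=249.9094
5. ⊥bis P1·P4 via (18.97,12.445): [(16.0074, 17.2106) (26.6134, 0.1501) (36.295, 19) (15.484, 19)]  |A|=201.1673
6. ⊥bis P1·P5 via (16.785,16.49): [(16.8375, 15.8753) (26.6134, 0.1501) (36.295, 19) (16.5707, 19)]  |A|=199.0762
7. canonical 4-gon: [(16.8375, 15.8753) (26.6134, 0.1501) (36.295, 19) (16.5707, 19)]
8. shoelace: 199.0762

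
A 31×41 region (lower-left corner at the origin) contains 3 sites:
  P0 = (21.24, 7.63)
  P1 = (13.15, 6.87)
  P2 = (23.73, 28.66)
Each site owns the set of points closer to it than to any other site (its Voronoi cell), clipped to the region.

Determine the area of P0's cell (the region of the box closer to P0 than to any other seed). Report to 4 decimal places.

1. box [0,31]×[0,41]: [(0, 0) (31, 0) (31, 41) (0, 41)]
2. ⊥bis P0·P1 via (17.195,7.25): [(17.8761, 0) (31, 0) (31, 41) (14.0244, 41)]  |A|=617.0396
3. ⊥bis P0·P2 via (22.485,18.145): [(16.1005, 18.9009) (17.8761, 0) (31, 0) (31, 17.1368)]  |A|=251.6923
4. canonical 4-gon: [(16.1005, 18.9009) (17.8761, 0) (31, 0) (31, 17.1368)]
5. shoelace: 251.6923

Area of P0's cell: 251.6923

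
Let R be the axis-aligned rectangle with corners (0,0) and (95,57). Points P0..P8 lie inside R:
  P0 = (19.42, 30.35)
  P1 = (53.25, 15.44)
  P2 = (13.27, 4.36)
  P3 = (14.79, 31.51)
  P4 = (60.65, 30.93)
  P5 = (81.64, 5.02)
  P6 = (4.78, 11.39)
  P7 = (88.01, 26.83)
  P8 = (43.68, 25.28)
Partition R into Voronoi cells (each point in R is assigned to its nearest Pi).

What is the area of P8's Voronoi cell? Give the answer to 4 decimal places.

1. box [0,95]×[0,57]: [(0, 0) (95, 0) (95, 57) (0, 57)]
2. ⊥bis P8·P0 via (31.55,27.815): [(25.7371, 0) (95, 0) (95, 57) (37.6493, 57)]  |A|=3608.4901
3. ⊥bis P8·P1 via (48.465,20.36): [(25.7371, 0) (27.5306, 0) (86.1387, 57) (37.6493, 57)]  |A|=1433.0655
4. ⊥bis P8·P2 via (28.475,14.82): [(28.7505, 14.4195) (34.2048, 6.491) (86.1387, 57) (37.6493, 57)]  |A|=1375.9749
5. ⊥bis P8·P3 via (29.235,28.395): [(28.7505, 14.4195) (34.2048, 6.491) (86.1387, 57) (37.6493, 57)]  |A|=1375.9749
6. ⊥bis P8·P4 via (52.165,28.105): [(28.7505, 14.4195) (34.2048, 6.491) (53.2079, 24.9727) (42.5447, 57) (37.6493, 57)]  |A|=677.8756
7. ⊥bis P8·P5 via (62.66,15.15): [(28.7505, 14.4195) (34.2048, 6.491) (53.2079, 24.9727) (42.5447, 57) (37.6493, 57)]  |A|=677.8756
8. ⊥bis P8·P6 via (24.23,18.335): [(28.7505, 14.4195) (34.2048, 6.491) (53.2079, 24.9727) (42.5447, 57) (37.6493, 57)]  |A|=677.8756
9. ⊥bis P8·P7 via (65.845,26.055): [(28.7505, 14.4195) (34.2048, 6.491) (53.2079, 24.9727) (42.5447, 57) (37.6493, 57)]  |A|=677.8756
10. canonical 5-gon: [(28.7505, 14.4195) (34.2048, 6.491) (53.2079, 24.9727) (42.5447, 57) (37.6493, 57)]
11. shoelace: 677.8756

Area of P8's cell: 677.8756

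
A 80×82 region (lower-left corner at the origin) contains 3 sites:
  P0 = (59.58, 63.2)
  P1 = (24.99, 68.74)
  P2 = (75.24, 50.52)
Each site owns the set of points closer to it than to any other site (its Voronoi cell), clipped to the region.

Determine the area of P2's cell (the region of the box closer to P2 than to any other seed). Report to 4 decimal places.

Area of P2's cell: 2065.9106

1. box [0,80]×[0,82]: [(0, 0) (80, 0) (80, 82) (0, 82)]
2. ⊥bis P2·P0 via (67.41,56.86): [(21.3701, 0) (80, 0) (80, 72.4088)]  |A|=2122.6617
3. ⊥bis P2·P1 via (50.115,59.63): [(34.2709, 15.9327) (28.4939, 0) (80, 0) (80, 72.4088)]  |A|=2065.9106
4. canonical 4-gon: [(34.2709, 15.9327) (28.4939, 0) (80, 0) (80, 72.4088)]
5. shoelace: 2065.9106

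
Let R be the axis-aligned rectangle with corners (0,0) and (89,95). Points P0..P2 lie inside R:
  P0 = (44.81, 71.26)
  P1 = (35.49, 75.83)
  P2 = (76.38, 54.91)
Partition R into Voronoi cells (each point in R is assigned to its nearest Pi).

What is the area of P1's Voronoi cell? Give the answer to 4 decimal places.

Area of P1's cell: 2601.0057

1. box [0,89]×[0,95]: [(0, 0) (89, 0) (89, 95) (0, 95)]
2. ⊥bis P1·P0 via (40.15,73.545): [(0, 0) (4.0877, 0) (50.6703, 95) (0, 95)]  |A|=2601.0057
3. ⊥bis P1·P2 via (55.935,65.37): [(0, 0) (4.0877, 0) (50.6703, 95) (0, 95)]  |A|=2601.0057
4. canonical 4-gon: [(0, 0) (4.0877, 0) (50.6703, 95) (0, 95)]
5. shoelace: 2601.0057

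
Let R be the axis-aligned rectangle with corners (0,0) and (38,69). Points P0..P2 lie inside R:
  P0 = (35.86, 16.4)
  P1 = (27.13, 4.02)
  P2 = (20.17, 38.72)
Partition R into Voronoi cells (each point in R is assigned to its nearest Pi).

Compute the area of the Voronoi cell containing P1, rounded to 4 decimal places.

Area of P1's cell: 585.1155

1. box [0,38]×[0,69]: [(0, 0) (38, 0) (38, 69) (0, 69)]
2. ⊥bis P1·P0 via (31.495,10.21): [(0, 32.4193) (0, 0) (38, 0) (38, 5.6229)]  |A|=722.8016
3. ⊥bis P1·P2 via (23.65,21.37): [(17.4364, 20.1237) (0, 16.6264) (0, 0) (38, 0) (38, 5.6229)]  |A|=585.1155
4. canonical 5-gon: [(17.4364, 20.1237) (0, 16.6264) (0, 0) (38, 0) (38, 5.6229)]
5. shoelace: 585.1155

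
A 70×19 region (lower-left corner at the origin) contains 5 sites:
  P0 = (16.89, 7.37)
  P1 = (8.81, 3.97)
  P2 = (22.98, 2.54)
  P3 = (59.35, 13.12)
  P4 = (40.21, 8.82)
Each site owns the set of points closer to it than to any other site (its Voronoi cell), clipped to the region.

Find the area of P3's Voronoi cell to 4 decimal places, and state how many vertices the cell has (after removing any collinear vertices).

1. box [0,70]×[0,19]: [(0, 0) (70, 0) (70, 19) (0, 19)]
2. ⊥bis P3·P0 via (38.12,10.245): [(39.5074, 0) (70, 0) (70, 19) (36.9344, 19)]  |A|=603.8031
3. ⊥bis P3·P1 via (34.08,8.545): [(39.5074, 0) (70, 0) (70, 19) (36.9344, 19)]  |A|=603.8031
4. ⊥bis P3·P2 via (41.165,7.83): [(43.4427, 0) (70, 0) (70, 19) (37.9157, 19)]  |A|=557.0952
5. ⊥bis P3·P4 via (49.78,10.97): [(52.2445, 0) (70, 0) (70, 19) (47.976, 19)]  |A|=377.9052
6. canonical 4-gon: [(52.2445, 0) (70, 0) (70, 19) (47.976, 19)]
7. shoelace: 377.9052

Area of P3's cell: 377.9052 (4 vertices)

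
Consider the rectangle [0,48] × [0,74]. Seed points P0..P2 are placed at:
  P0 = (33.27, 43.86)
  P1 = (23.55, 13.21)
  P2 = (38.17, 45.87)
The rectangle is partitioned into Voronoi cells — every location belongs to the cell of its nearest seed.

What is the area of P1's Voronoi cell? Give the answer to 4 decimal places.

Area of P1's cell: 1436.0166

1. box [0,48]×[0,74]: [(0, 0) (48, 0) (48, 74) (0, 74)]
2. ⊥bis P1·P0 via (28.41,28.535): [(0, 37.5446) (0, 0) (48, 0) (48, 22.3224)]  |A|=1436.8098
3. ⊥bis P1·P2 via (30.86,29.54): [(44.5135, 23.4281) (0, 37.5446) (0, 0) (48, 0) (48, 21.8674)]  |A|=1436.0166
4. canonical 5-gon: [(44.5135, 23.4281) (0, 37.5446) (0, 0) (48, 0) (48, 21.8674)]
5. shoelace: 1436.0166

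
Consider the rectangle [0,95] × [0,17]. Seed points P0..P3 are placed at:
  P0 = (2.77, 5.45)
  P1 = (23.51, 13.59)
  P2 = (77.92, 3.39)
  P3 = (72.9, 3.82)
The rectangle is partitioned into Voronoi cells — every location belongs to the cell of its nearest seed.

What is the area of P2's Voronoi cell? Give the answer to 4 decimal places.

1. box [0,95]×[0,17]: [(0, 0) (95, 0) (95, 17) (0, 17)]
2. ⊥bis P2·P0 via (40.345,4.42): [(40.2238, 0) (95, 0) (95, 17) (40.6898, 17)]  |A|=927.2337
3. ⊥bis P2·P1 via (50.715,8.49): [(49.1234, 0) (95, 0) (95, 17) (52.3103, 17)]  |A|=752.8131
4. ⊥bis P2·P3 via (75.41,3.605): [(75.1012, 0) (95, 0) (95, 17) (76.5574, 17)]  |A|=325.902
5. canonical 4-gon: [(75.1012, 0) (95, 0) (95, 17) (76.5574, 17)]
6. shoelace: 325.902

Area of P2's cell: 325.9020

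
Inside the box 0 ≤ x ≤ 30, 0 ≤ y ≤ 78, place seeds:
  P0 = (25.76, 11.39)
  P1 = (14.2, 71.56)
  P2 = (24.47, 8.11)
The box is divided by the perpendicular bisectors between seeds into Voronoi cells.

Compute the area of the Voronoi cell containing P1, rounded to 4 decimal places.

Area of P1's cell: 1124.4531

1. box [0,30]×[0,78]: [(0, 0) (30, 0) (30, 78) (0, 78)]
2. ⊥bis P1·P0 via (19.98,41.475): [(0, 37.6364) (30, 43.4001) (30, 78) (0, 78)]  |A|=1124.4531
3. ⊥bis P1·P2 via (19.335,39.835): [(0, 37.6364) (30, 43.4001) (30, 78) (0, 78)]  |A|=1124.4531
4. canonical 4-gon: [(0, 37.6364) (30, 43.4001) (30, 78) (0, 78)]
5. shoelace: 1124.4531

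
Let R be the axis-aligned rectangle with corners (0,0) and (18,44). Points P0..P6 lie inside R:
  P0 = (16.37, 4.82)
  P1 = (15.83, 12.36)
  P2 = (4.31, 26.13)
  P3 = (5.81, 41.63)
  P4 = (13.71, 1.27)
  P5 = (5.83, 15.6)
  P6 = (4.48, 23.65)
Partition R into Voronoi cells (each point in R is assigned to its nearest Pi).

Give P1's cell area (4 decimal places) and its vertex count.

Area of P1's cell: 99.2781 (5 vertices)

1. box [0,18]×[0,44]: [(0, 0) (18, 0) (18, 44) (0, 44)]
2. ⊥bis P1·P0 via (16.1,8.59): [(0, 7.4369) (18, 8.7261) (18, 44) (0, 44)]  |A|=646.5328
3. ⊥bis P1·P2 via (10.07,19.245): [(0, 10.8204) (0, 7.4369) (18, 8.7261) (18, 25.8792)]  |A|=184.8298
4. ⊥bis P1·P3 via (10.82,26.995): [(0, 10.8204) (0, 7.4369) (18, 8.7261) (18, 25.8792)]  |A|=184.8298
5. ⊥bis P1·P4 via (14.77,6.815): [(0, 10.8204) (0, 9.6385) (8.3778, 8.037) (18, 8.7261) (18, 25.8792)]  |A|=175.6078
6. ⊥bis P1·P5 via (10.83,13.98): [(13.4528, 22.0751) (8.917, 8.0756) (18, 8.7261) (18, 25.8792)]  |A|=101.1031
7. ⊥bis P1·P6 via (10.155,18.005): [(17.9262, 25.8175) (13.0901, 20.9557) (8.917, 8.0756) (18, 8.7261) (18, 25.8792)]  |A|=99.2781
8. canonical 5-gon: [(17.9262, 25.8175) (13.0901, 20.9557) (8.917, 8.0756) (18, 8.7261) (18, 25.8792)]
9. shoelace: 99.2781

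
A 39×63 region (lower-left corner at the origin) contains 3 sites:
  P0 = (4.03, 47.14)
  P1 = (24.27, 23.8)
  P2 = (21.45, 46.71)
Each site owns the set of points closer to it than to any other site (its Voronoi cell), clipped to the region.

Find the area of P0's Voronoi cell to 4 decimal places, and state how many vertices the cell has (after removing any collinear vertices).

Area of P0's cell: 437.8469 (4 vertices)

1. box [0,39]×[0,63]: [(0, 0) (39, 0) (39, 63) (0, 63)]
2. ⊥bis P0·P1 via (14.15,35.47): [(0, 23.1994) (39, 57.0194) (39, 63) (0, 63)]  |A|=892.7327
3. ⊥bis P0·P2 via (12.74,46.925): [(0, 23.1994) (12.4202, 33.97) (13.1368, 63) (0, 63)]  |A|=437.8469
4. canonical 4-gon: [(0, 23.1994) (12.4202, 33.97) (13.1368, 63) (0, 63)]
5. shoelace: 437.8469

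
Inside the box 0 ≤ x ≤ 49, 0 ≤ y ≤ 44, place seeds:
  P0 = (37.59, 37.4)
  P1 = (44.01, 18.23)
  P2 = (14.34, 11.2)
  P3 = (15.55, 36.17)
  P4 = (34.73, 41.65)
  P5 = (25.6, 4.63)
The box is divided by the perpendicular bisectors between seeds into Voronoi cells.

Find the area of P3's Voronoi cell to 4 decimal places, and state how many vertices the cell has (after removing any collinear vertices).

1. box [0,49]×[0,44]: [(0, 0) (49, 0) (49, 44) (0, 44)]
2. ⊥bis P3·P0 via (26.57,36.785): [(0, 0) (28.6229, 0) (26.1673, 44) (0, 44)]  |A|=1205.3851
3. ⊥bis P3·P1 via (29.78,27.2): [(0, 0) (12.6343, 0) (27.3225, 23.3014) (26.1673, 44) (0, 44)]  |A|=1019.1063
4. ⊥bis P3·P2 via (14.945,23.685): [(0, 24.4092) (27.1902, 23.0916) (27.3225, 23.3014) (26.1673, 44) (0, 44)]  |A|=541.3875
5. ⊥bis P3·P4 via (25.14,38.91): [(0, 24.4092) (27.1902, 23.0916) (27.3225, 23.3014) (26.7697, 33.2059) (23.6857, 44) (0, 44)]  |A|=527.994
6. ⊥bis P3·P5 via (20.575,20.4): [(0, 24.4092) (27.1902, 23.0916) (27.3225, 23.3014) (26.7697, 33.2059) (23.6857, 44) (0, 44)]  |A|=527.994
7. canonical 6-gon: [(0, 24.4092) (27.1902, 23.0916) (27.3225, 23.3014) (26.7697, 33.2059) (23.6857, 44) (0, 44)]
8. shoelace: 527.994

Area of P3's cell: 527.9940 (6 vertices)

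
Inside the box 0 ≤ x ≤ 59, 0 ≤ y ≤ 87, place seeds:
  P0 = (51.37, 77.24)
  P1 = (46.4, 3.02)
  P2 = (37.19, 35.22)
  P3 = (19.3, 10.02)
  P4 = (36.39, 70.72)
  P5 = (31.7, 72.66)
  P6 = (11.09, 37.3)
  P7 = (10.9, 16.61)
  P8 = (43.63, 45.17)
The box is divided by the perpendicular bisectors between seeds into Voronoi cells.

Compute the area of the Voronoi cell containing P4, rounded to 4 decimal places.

Area of P4's cell: 305.1150

1. box [0,59]×[0,87]: [(0, 0) (59, 0) (59, 87) (0, 87)]
2. ⊥bis P4·P0 via (43.88,73.98): [(0, 0) (59, 0) (59, 39.2411) (38.2131, 87) (0, 87)]  |A|=4636.6199
3. ⊥bis P4·P1 via (41.395,36.87): [(0, 30.7494) (58.9052, 39.459) (38.2131, 87) (0, 87)]  |A|=2565.0685
4. ⊥bis P4·P2 via (36.79,52.97): [(0, 52.1409) (52.8669, 53.3323) (38.2131, 87) (0, 87)]  |A|=1564.7181
5. ⊥bis P4·P3 via (27.845,40.37): [(0, 52.1409) (52.8669, 53.3323) (38.2131, 87) (0, 87)]  |A|=1564.7181
6. ⊥bis P4·P5 via (34.045,71.69): [(26.2029, 52.7314) (52.8669, 53.3323) (39.323, 84.4498)]  |A|=418.9277
7. ⊥bis P4·P6 via (23.74,54.01): [(26.2029, 52.7314) (52.8669, 53.3323) (39.323, 84.4498)]  |A|=418.9277
8. ⊥bis P4·P7 via (23.645,43.665): [(26.2029, 52.7314) (52.8669, 53.3323) (39.323, 84.4498)]  |A|=418.9277
9. ⊥bis P4·P8 via (40.01,57.945): [(26.8125, 54.2053) (49.668, 60.6818) (39.323, 84.4498)]  |A|=305.115
10. canonical 3-gon: [(26.8125, 54.2053) (49.668, 60.6818) (39.323, 84.4498)]
11. shoelace: 305.115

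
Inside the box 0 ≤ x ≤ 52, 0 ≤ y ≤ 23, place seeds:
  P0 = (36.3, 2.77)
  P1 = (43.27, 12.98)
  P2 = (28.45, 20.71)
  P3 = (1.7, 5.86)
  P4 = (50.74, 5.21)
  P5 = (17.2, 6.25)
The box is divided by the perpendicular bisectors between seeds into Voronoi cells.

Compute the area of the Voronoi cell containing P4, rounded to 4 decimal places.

1. box [0,52]×[0,23]: [(0, 0) (52, 0) (52, 23) (0, 23)]
2. ⊥bis P4·P0 via (43.52,3.99): [(44.1942, 0) (52, 0) (52, 23) (40.3078, 23)]  |A|=224.2271
3. ⊥bis P4·P1 via (47.005,9.095): [(43.265, 5.4994) (44.1942, 0) (52, 0) (52, 13.8971)]  |A|=82.1595
4. ⊥bis P4·P2 via (39.595,12.96): [(43.265, 5.4994) (44.1942, 0) (52, 0) (52, 13.8971)]  |A|=82.1595
5. ⊥bis P4·P3 via (26.22,5.535): [(43.265, 5.4994) (44.1942, 0) (52, 0) (52, 13.8971)]  |A|=82.1595
6. ⊥bis P4·P5 via (33.97,5.73): [(43.265, 5.4994) (44.1942, 0) (52, 0) (52, 13.8971)]  |A|=82.1595
7. canonical 4-gon: [(43.265, 5.4994) (44.1942, 0) (52, 0) (52, 13.8971)]
8. shoelace: 82.1595

Area of P4's cell: 82.1595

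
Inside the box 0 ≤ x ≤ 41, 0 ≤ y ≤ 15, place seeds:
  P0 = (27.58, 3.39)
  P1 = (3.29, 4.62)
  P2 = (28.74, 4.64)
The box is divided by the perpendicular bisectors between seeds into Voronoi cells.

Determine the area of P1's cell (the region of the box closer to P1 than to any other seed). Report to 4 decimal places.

1. box [0,41]×[0,15]: [(0, 0) (41, 0) (41, 15) (0, 15)]
2. ⊥bis P1·P0 via (15.435,4.005): [(0, 0) (15.2322, 0) (15.9918, 15) (0, 15)]  |A|=234.1797
3. ⊥bis P1·P2 via (16.015,4.63): [(0, 0) (15.2322, 0) (15.9918, 15) (0, 15)]  |A|=234.1797
4. canonical 4-gon: [(0, 0) (15.2322, 0) (15.9918, 15) (0, 15)]
5. shoelace: 234.1797

Area of P1's cell: 234.1797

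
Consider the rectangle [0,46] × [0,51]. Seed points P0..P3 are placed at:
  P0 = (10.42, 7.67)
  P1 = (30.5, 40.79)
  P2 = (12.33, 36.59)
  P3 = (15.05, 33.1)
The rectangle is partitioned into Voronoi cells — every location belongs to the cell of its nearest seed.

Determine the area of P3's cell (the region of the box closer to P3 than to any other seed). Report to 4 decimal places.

Area of P3's cell: 370.9530

1. box [0,46]×[0,51]: [(0, 0) (46, 0) (46, 51) (0, 51)]
2. ⊥bis P3·P0 via (12.735,20.385): [(0, 22.7036) (46, 14.3285) (46, 51) (0, 51)]  |A|=1494.2609
3. ⊥bis P3·P1 via (22.775,36.945): [(0, 22.7036) (32.8394, 16.7246) (15.7793, 51) (0, 51)]  |A|=735.0388
4. ⊥bis P3·P2 via (13.69,34.845): [(0, 24.1754) (0, 22.7036) (32.8394, 16.7246) (20.9889, 40.5335)]  |A|=370.953
5. canonical 4-gon: [(0, 24.1754) (0, 22.7036) (32.8394, 16.7246) (20.9889, 40.5335)]
6. shoelace: 370.953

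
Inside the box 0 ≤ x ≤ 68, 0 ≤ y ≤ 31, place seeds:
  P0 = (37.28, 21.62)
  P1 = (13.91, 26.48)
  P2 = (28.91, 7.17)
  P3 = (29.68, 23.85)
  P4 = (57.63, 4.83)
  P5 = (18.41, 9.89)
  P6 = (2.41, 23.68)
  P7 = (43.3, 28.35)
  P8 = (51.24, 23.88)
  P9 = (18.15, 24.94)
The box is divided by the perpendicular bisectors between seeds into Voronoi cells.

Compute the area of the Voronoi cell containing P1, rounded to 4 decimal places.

1. box [0,68]×[0,31]: [(0, 0) (68, 0) (68, 31) (0, 31)]
2. ⊥bis P1·P0 via (25.595,24.05): [(0, 0) (20.5936, 0) (27.0403, 31) (0, 31)]  |A|=738.3255
3. ⊥bis P1·P2 via (21.41,16.825): [(0, 0.1937) (24.6093, 19.3102) (27.0403, 31) (0, 31)]  |A|=537.1083
4. ⊥bis P1·P3 via (21.795,25.165): [(0, 0.1937) (20.2544, 15.9273) (22.7681, 31) (0, 31)]  |A|=483.5696
5. ⊥bis P1·P4 via (35.77,15.655): [(0, 0.1937) (20.2544, 15.9273) (22.7681, 31) (0, 31)]  |A|=483.5696
6. ⊥bis P1·P5 via (16.16,18.185): [(0, 13.8016) (20.8428, 19.4552) (22.7681, 31) (0, 31)]  |A|=310.6575
7. ⊥bis P1·P6 via (8.16,25.08): [(10.2304, 16.5766) (20.8428, 19.4552) (22.7681, 31) (6.7186, 31)]  |A|=174.2319
8. ⊥bis P1·P7 via (28.605,27.415): [(10.2304, 16.5766) (20.8428, 19.4552) (22.7681, 31) (6.7186, 31)]  |A|=174.2319
9. ⊥bis P1·P8 via (32.575,25.18): [(10.2304, 16.5766) (20.8428, 19.4552) (22.7681, 31) (6.7186, 31)]  |A|=174.2319
10. ⊥bis P1·P9 via (16.03,25.71): [(10.2304, 16.5766) (12.984, 17.3235) (17.9514, 31) (6.7186, 31)]  |A|=97.9818
11. canonical 4-gon: [(10.2304, 16.5766) (12.984, 17.3235) (17.9514, 31) (6.7186, 31)]
12. shoelace: 97.9818

Area of P1's cell: 97.9818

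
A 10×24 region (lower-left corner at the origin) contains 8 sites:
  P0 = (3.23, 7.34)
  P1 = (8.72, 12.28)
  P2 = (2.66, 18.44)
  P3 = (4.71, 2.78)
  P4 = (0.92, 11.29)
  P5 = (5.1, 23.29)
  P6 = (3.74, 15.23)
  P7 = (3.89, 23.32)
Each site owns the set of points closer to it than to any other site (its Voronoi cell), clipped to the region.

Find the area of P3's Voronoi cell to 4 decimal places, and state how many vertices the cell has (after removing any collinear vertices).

Area of P3's cell: 53.4318 (5 vertices)

1. box [0,10]×[0,24]: [(0, 0) (10, 0) (10, 24) (0, 24)]
2. ⊥bis P3·P0 via (3.97,5.06): [(0, 3.7715) (0, 0) (10, 0) (10, 7.0171)]  |A|=53.943
3. ⊥bis P3·P1 via (6.715,7.53): [(8.8298, 6.6373) (0, 3.7715) (0, 0) (10, 0) (10, 6.1434)]  |A|=53.4318
4. ⊥bis P3·P2 via (3.685,10.61): [(8.8298, 6.6373) (0, 3.7715) (0, 0) (10, 0) (10, 6.1434)]  |A|=53.4318
5. ⊥bis P3·P4 via (2.815,7.035): [(8.8298, 6.6373) (0, 3.7715) (0, 0) (10, 0) (10, 6.1434)]  |A|=53.4318
6. ⊥bis P3·P5 via (4.905,13.035): [(8.8298, 6.6373) (0, 3.7715) (0, 0) (10, 0) (10, 6.1434)]  |A|=53.4318
7. ⊥bis P3·P6 via (4.225,9.005): [(8.8298, 6.6373) (0, 3.7715) (0, 0) (10, 0) (10, 6.1434)]  |A|=53.4318
8. ⊥bis P3·P7 via (4.3,13.05): [(8.8298, 6.6373) (0, 3.7715) (0, 0) (10, 0) (10, 6.1434)]  |A|=53.4318
9. canonical 5-gon: [(8.8298, 6.6373) (0, 3.7715) (0, 0) (10, 0) (10, 6.1434)]
10. shoelace: 53.4318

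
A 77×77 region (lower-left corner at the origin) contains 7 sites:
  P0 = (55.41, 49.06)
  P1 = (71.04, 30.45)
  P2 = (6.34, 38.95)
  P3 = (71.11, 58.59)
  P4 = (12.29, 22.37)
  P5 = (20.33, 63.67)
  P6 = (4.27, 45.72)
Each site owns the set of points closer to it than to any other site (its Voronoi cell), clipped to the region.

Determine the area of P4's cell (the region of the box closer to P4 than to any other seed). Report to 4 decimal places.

1. box [0,77]×[0,77]: [(0, 0) (77, 0) (77, 77) (0, 77)]
2. ⊥bis P4·P0 via (33.85,35.715): [(0, 0) (55.9565, 0) (8.2958, 77) (0, 77)]  |A|=2473.7149
3. ⊥bis P4·P1 via (41.665,26.41): [(0, 0) (45.2972, 0) (42.2522, 22.1405) (8.2958, 77) (0, 77)]  |A|=2355.7135
4. ⊥bis P4·P2 via (9.315,30.66): [(0, 27.3172) (0, 0) (45.2972, 0) (42.2522, 22.1405) (31.9509, 38.7832)]  |A|=1403.4895
5. ⊥bis P4·P3 via (41.7,40.48): [(0, 27.3172) (0, 0) (45.2972, 0) (42.2522, 22.1405) (31.9509, 38.7832)]  |A|=1403.4895
6. ⊥bis P4·P5 via (16.31,43.02): [(0, 27.3172) (0, 0) (45.2972, 0) (42.2522, 22.1405) (31.9509, 38.7832)]  |A|=1403.4895
7. ⊥bis P4·P6 via (8.28,34.045): [(0, 27.3172) (0, 0) (45.2972, 0) (42.2522, 22.1405) (31.9509, 38.7832)]  |A|=1403.4895
8. canonical 5-gon: [(0, 27.3172) (0, 0) (45.2972, 0) (42.2522, 22.1405) (31.9509, 38.7832)]
9. shoelace: 1403.4895

Area of P4's cell: 1403.4895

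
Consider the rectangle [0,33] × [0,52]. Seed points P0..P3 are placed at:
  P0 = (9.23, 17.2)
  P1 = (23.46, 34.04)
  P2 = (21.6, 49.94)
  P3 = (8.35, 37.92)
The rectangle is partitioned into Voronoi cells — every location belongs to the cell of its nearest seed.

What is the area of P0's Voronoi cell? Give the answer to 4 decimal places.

Area of P0's cell: 756.6623

1. box [0,33]×[0,52]: [(0, 0) (33, 0) (33, 52) (0, 52)]
2. ⊥bis P0·P1 via (16.345,25.62): [(0, 39.4317) (0, 0) (33, 0) (33, 11.5463)]  |A|=841.1378
3. ⊥bis P0·P2 via (15.415,33.57): [(0.0804, 39.3638) (0, 39.3942) (0, 0) (33, 0) (33, 11.5463)]  |A|=841.1363
4. ⊥bis P0·P3 via (8.79,27.56): [(13.7975, 27.7727) (0, 27.1867) (0, 0) (33, 0) (33, 11.5463)]  |A|=756.6623
5. canonical 5-gon: [(13.7975, 27.7727) (0, 27.1867) (0, 0) (33, 0) (33, 11.5463)]
6. shoelace: 756.6623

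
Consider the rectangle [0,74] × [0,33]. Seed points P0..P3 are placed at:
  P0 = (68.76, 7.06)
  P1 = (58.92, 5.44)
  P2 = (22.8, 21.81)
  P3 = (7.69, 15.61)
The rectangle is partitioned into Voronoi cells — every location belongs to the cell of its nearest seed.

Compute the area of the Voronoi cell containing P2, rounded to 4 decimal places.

1. box [0,74]×[0,33]: [(0, 0) (74, 0) (74, 33) (0, 33)]
2. ⊥bis P2·P0 via (45.78,14.435): [(0, 0) (41.1474, 0) (51.7381, 33) (0, 33)]  |A|=1532.6099
3. ⊥bis P2·P1 via (40.86,13.625): [(0, 0) (34.685, 0) (49.641, 33) (0, 33)]  |A|=1391.3784
4. ⊥bis P2·P3 via (15.245,18.71): [(22.9222, 0) (34.685, 0) (49.641, 33) (9.3815, 33)]  |A|=858.3685
5. canonical 4-gon: [(22.9222, 0) (34.685, 0) (49.641, 33) (9.3815, 33)]
6. shoelace: 858.3685

Area of P2's cell: 858.3685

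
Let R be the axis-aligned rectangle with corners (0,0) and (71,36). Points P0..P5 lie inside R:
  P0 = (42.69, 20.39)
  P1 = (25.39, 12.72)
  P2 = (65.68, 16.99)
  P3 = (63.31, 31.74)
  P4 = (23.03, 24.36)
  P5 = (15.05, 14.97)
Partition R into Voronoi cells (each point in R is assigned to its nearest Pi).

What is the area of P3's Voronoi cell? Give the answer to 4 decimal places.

1. box [0,71]×[0,36]: [(0, 0) (71, 0) (71, 36) (0, 36)]
2. ⊥bis P3·P0 via (53,26.065): [(67.3471, 0) (71, 0) (71, 36) (47.5314, 36)]  |A|=488.1863
3. ⊥bis P3·P1 via (44.35,22.23): [(67.3471, 0) (71, 0) (71, 36) (47.5314, 36)]  |A|=488.1863
4. ⊥bis P3·P2 via (64.495,24.365): [(54.7937, 22.8062) (71, 25.4102) (71, 36) (47.5314, 36)]  |A|=240.63
5. ⊥bis P3·P4 via (43.17,28.05): [(54.7937, 22.8062) (71, 25.4102) (71, 36) (47.5314, 36)]  |A|=240.63
6. ⊥bis P3·P5 via (39.18,23.355): [(54.7937, 22.8062) (71, 25.4102) (71, 36) (47.5314, 36)]  |A|=240.63
7. canonical 4-gon: [(54.7937, 22.8062) (71, 25.4102) (71, 36) (47.5314, 36)]
8. shoelace: 240.63

Area of P3's cell: 240.6300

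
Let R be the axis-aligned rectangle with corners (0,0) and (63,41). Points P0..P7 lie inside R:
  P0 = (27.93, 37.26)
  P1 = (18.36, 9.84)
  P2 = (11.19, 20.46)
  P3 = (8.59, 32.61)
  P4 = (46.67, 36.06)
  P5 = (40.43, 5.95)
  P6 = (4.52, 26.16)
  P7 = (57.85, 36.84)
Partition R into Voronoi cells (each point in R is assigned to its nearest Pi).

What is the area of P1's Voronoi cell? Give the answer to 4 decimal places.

Area of P1's cell: 446.8638

1. box [0,63]×[0,41]: [(0, 0) (63, 0) (63, 41) (0, 41)]
2. ⊥bis P1·P0 via (23.145,23.55): [(0, 31.628) (0, 0) (63, 0) (63, 9.64)]  |A|=1299.9406
3. ⊥bis P1·P2 via (14.775,15.15): [(25.8292, 22.6132) (0, 5.1748) (0, 0) (63, 0) (63, 9.64)]  |A|=958.3081
4. ⊥bis P1·P3 via (13.475,21.225): [(25.8292, 22.6132) (0, 5.1748) (0, 0) (63, 0) (63, 9.64)]  |A|=958.3081
5. ⊥bis P1·P4 via (32.515,22.95): [(36.1694, 19.0043) (25.8292, 22.6132) (0, 5.1748) (0, 0) (53.7707, 0)]  |A|=741.2868
6. ⊥bis P1·P5 via (29.395,7.895): [(31.6322, 20.5878) (25.8292, 22.6132) (0, 5.1748) (0, 0) (28.0034, 0)]  |A|=446.8638
7. ⊥bis P1·P6 via (11.44,18): [(31.6322, 20.5878) (25.8292, 22.6132) (0, 5.1748) (0, 0) (28.0034, 0)]  |A|=446.8638
8. ⊥bis P1·P7 via (38.105,23.34): [(31.6322, 20.5878) (25.8292, 22.6132) (0, 5.1748) (0, 0) (28.0034, 0)]  |A|=446.8638
9. canonical 5-gon: [(31.6322, 20.5878) (25.8292, 22.6132) (0, 5.1748) (0, 0) (28.0034, 0)]
10. shoelace: 446.8638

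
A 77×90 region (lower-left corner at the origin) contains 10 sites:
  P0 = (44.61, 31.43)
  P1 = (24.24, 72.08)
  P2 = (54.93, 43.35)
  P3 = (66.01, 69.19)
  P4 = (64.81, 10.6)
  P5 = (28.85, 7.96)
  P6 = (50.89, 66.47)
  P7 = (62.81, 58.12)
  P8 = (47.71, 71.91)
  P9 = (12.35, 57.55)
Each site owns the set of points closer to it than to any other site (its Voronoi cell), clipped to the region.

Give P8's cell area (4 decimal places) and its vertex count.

Area of P8's cell: 496.3946 (4 vertices)

1. box [0,77]×[0,90]: [(0, 0) (77, 0) (77, 90) (0, 90)]
2. ⊥bis P8·P0 via (46.16,51.67): [(0, 55.205) (77, 49.3082) (77, 90) (0, 90)]  |A|=2906.241
3. ⊥bis P8·P1 via (35.975,71.995): [(35.8335, 52.4608) (77, 49.3082) (77, 90) (36.1054, 90)]  |A|=1605.1432
4. ⊥bis P8·P2 via (51.32,57.63): [(35.8426, 53.7173) (77, 64.1219) (77, 90) (36.1054, 90)]  |A|=1274.4199
5. ⊥bis P8·P3 via (56.86,70.55): [(35.8426, 53.7173) (55.081, 58.5808) (59.7509, 90) (36.1054, 90)]  |A|=719.8326
6. ⊥bis P8·P4 via (56.26,41.255): [(35.8426, 53.7173) (55.081, 58.5808) (59.7509, 90) (36.1054, 90)]  |A|=719.8326
7. ⊥bis P8·P5 via (38.28,39.935): [(35.8426, 53.7173) (55.081, 58.5808) (59.7509, 90) (36.1054, 90)]  |A|=719.8326
8. ⊥bis P8·P6 via (49.3,69.19): [(35.8979, 61.3557) (57.358, 73.9004) (59.7509, 90) (36.1054, 90)]  |A|=496.3946
9. ⊥bis P8·P7 via (55.26,65.015): [(35.8979, 61.3557) (57.358, 73.9004) (59.7509, 90) (36.1054, 90)]  |A|=496.3946
10. ⊥bis P8·P9 via (30.03,64.73): [(35.8979, 61.3557) (57.358, 73.9004) (59.7509, 90) (36.1054, 90)]  |A|=496.3946
11. canonical 4-gon: [(35.8979, 61.3557) (57.358, 73.9004) (59.7509, 90) (36.1054, 90)]
12. shoelace: 496.3946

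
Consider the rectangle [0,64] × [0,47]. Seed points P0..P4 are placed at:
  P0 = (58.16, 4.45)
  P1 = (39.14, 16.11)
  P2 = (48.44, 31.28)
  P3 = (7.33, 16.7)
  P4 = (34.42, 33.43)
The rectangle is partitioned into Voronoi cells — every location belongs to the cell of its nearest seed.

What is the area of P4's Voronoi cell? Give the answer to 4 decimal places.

Area of P4's cell: 644.6179

1. box [0,64]×[0,47]: [(0, 0) (64, 0) (64, 47) (0, 47)]
2. ⊥bis P4·P0 via (46.29,18.94): [(0, 0) (23.1695, 0) (64, 33.4478) (64, 47) (0, 47)]  |A|=2325.1549
3. ⊥bis P4·P1 via (36.78,24.77): [(0, 14.7468) (61.6954, 31.5599) (64, 33.4478) (64, 47) (0, 47)]  |A|=1504.6368
4. ⊥bis P4·P2 via (41.43,32.355): [(0, 14.7468) (40.4189, 25.7617) (43.6758, 47) (0, 47)]  |A|=1115.6203
5. ⊥bis P4·P3 via (20.875,25.065): [(23.3221, 21.1025) (40.4189, 25.7617) (43.6758, 47) (7.3286, 47)]  |A|=644.6179
6. canonical 4-gon: [(23.3221, 21.1025) (40.4189, 25.7617) (43.6758, 47) (7.3286, 47)]
7. shoelace: 644.6179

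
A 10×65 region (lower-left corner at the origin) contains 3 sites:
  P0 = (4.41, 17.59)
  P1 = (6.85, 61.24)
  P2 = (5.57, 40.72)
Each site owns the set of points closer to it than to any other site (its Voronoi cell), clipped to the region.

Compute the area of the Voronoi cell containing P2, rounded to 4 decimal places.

Area of P2's cell: 219.0098

1. box [0,10]×[0,65]: [(0, 0) (10, 0) (10, 65) (0, 65)]
2. ⊥bis P2·P0 via (4.99,29.155): [(0, 29.4053) (10, 28.9037) (10, 65) (0, 65)]  |A|=358.455
3. ⊥bis P2·P1 via (6.21,50.98): [(0, 51.3674) (0, 29.4053) (10, 28.9037) (10, 50.7436)]  |A|=219.0098
4. canonical 4-gon: [(0, 51.3674) (0, 29.4053) (10, 28.9037) (10, 50.7436)]
5. shoelace: 219.0098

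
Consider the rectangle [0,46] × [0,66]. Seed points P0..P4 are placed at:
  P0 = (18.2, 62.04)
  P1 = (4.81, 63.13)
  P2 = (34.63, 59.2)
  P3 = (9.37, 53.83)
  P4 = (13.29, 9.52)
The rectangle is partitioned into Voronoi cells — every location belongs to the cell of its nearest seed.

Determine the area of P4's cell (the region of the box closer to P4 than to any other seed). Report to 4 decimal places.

Area of P4's cell: 1410.9039

1. box [0,46]×[0,66]: [(0, 0) (46, 0) (46, 66) (0, 66)]
2. ⊥bis P4·P0 via (15.745,35.78): [(0, 37.252) (0, 0) (46, 0) (46, 32.9515)]  |A|=1614.6802
3. ⊥bis P4·P1 via (9.05,36.325): [(9.3715, 36.3758) (0, 34.8935) (0, 0) (46, 0) (46, 32.9515)]  |A|=1603.6289
4. ⊥bis P4·P2 via (23.96,34.36): [(22.0199, 35.1934) (9.3715, 36.3758) (0, 34.8935) (0, 0) (46, 0) (46, 24.8927)]  |A|=1507.0037
5. ⊥bis P4·P3 via (11.33,31.675): [(26.9863, 33.0601) (0, 30.6727) (0, 0) (46, 0) (46, 24.8927)]  |A|=1410.9039
6. canonical 5-gon: [(26.9863, 33.0601) (0, 30.6727) (0, 0) (46, 0) (46, 24.8927)]
7. shoelace: 1410.9039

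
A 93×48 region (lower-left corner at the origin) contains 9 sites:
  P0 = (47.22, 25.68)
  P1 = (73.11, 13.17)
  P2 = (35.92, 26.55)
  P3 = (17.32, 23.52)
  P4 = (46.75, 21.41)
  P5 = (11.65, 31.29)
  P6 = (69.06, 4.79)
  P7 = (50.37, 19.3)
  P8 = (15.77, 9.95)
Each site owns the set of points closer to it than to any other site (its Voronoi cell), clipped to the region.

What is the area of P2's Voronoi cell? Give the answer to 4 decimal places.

1. box [0,93]×[0,48]: [(0, 0) (93, 0) (93, 48) (0, 48)]
2. ⊥bis P2·P0 via (41.57,26.115): [(0, 0) (39.5594, 0) (43.255, 48) (0, 48)]  |A|=1987.5439
3. ⊥bis P2·P1 via (54.515,19.86): [(0, 0) (39.5594, 0) (43.255, 48) (0, 48)]  |A|=1987.5439
4. ⊥bis P2·P3 via (26.62,25.035): [(30.6983, 0) (39.5594, 0) (43.255, 48) (22.8789, 48)]  |A|=701.6908
5. ⊥bis P2·P4 via (41.335,23.98): [(30.5081, 1.1676) (41.4193, 24.1576) (43.255, 48) (22.8789, 48)]  |A|=586.1028
6. ⊥bis P2·P5 via (23.785,28.92): [(24.9857, 35.0676) (30.5081, 1.1676) (41.4193, 24.1576) (43.255, 48) (27.5114, 48)]  |A|=556.1485
7. ⊥bis P2·P6 via (52.49,15.67): [(24.9857, 35.0676) (30.5081, 1.1676) (41.4193, 24.1576) (43.255, 48) (27.5114, 48)]  |A|=556.1485
8. ⊥bis P2·P7 via (43.145,22.925): [(24.9857, 35.0676) (30.5081, 1.1676) (41.4193, 24.1576) (43.255, 48) (27.5114, 48)]  |A|=556.1485
9. ⊥bis P2·P8 via (25.845,18.25): [(24.9857, 35.0676) (28.1888, 15.405) (33.9476, 8.4147) (41.4193, 24.1576) (43.255, 48) (27.5114, 48)]  |A|=523.2597
10. canonical 6-gon: [(24.9857, 35.0676) (28.1888, 15.405) (33.9476, 8.4147) (41.4193, 24.1576) (43.255, 48) (27.5114, 48)]
11. shoelace: 523.2597

Area of P2's cell: 523.2597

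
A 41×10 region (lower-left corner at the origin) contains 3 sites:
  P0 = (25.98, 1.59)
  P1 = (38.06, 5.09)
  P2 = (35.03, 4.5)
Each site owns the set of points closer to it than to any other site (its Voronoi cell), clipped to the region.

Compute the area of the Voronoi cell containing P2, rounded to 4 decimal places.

1. box [0,41]×[0,10]: [(0, 0) (41, 0) (41, 10) (0, 10)]
2. ⊥bis P2·P0 via (30.505,3.045): [(31.4841, 0) (41, 0) (41, 10) (28.2686, 10)]  |A|=111.2362
3. ⊥bis P2·P1 via (36.545,4.795): [(31.4841, 0) (37.4787, 0) (35.5315, 10) (28.2686, 10)]  |A|=66.2871
4. canonical 4-gon: [(31.4841, 0) (37.4787, 0) (35.5315, 10) (28.2686, 10)]
5. shoelace: 66.2871

Area of P2's cell: 66.2871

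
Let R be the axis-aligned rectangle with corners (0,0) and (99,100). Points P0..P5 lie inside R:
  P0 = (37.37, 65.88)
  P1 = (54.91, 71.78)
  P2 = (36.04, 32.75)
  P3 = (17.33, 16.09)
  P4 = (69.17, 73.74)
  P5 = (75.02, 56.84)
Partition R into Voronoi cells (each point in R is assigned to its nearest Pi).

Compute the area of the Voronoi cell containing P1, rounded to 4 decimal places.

1. box [0,99]×[0,100]: [(0, 0) (99, 0) (99, 100) (0, 100)]
2. ⊥bis P1·P0 via (46.14,68.83): [(69.2926, 0) (99, 0) (99, 100) (35.6552, 100)]  |A|=4652.6078
3. ⊥bis P1·P2 via (45.475,52.265): [(52.9233, 48.6639) (99, 26.387) (99, 100) (35.6552, 100)]  |A|=3321.8558
4. ⊥bis P1·P3 via (36.12,43.935): [(52.9233, 48.6639) (99, 26.387) (99, 100) (35.6552, 100)]  |A|=3321.8558
5. ⊥bis P1·P4 via (62.04,72.76): [(52.9233, 48.6639) (66.2366, 42.2273) (58.2959, 100) (35.6552, 100)]  |A|=940.1597
6. ⊥bis P1·P5 via (64.965,64.31): [(52.9233, 48.6639) (53.2309, 48.5152) (63.4768, 62.3068) (58.2959, 100) (35.6552, 100)]  |A|=818.2619
7. canonical 5-gon: [(52.9233, 48.6639) (53.2309, 48.5152) (63.4768, 62.3068) (58.2959, 100) (35.6552, 100)]
8. shoelace: 818.2619

Area of P1's cell: 818.2619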